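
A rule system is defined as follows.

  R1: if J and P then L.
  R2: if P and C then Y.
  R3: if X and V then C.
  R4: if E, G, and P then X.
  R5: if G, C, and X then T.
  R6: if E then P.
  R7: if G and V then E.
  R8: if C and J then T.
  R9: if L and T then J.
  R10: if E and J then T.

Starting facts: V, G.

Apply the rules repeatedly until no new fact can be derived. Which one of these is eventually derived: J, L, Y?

From G and V, R7 gives E.
From E, R6 gives P.
From E, G, and P, R4 gives X.
From X and V, R3 gives C.
From P and C, R2 gives Y.
J would need L and T (R9), but L is never established. L would need J and P (R1), but J is never established.

Y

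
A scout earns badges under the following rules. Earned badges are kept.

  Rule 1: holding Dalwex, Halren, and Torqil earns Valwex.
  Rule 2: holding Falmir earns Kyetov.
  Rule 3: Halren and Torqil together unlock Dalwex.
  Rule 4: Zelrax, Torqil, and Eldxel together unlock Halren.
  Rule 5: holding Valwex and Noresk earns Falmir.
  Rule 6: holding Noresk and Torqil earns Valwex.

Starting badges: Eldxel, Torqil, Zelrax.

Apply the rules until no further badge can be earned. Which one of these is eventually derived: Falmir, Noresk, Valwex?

With Zelrax, Torqil, and Eldxel, Halren is earned (Rule 4).
With Halren and Torqil, Dalwex is earned (Rule 3).
With Dalwex, Halren, and Torqil, Valwex is earned (Rule 1).
Falmir would need Valwex and Noresk (Rule 5), but Noresk is never earned. No rule produces Noresk, and it is not given.

Valwex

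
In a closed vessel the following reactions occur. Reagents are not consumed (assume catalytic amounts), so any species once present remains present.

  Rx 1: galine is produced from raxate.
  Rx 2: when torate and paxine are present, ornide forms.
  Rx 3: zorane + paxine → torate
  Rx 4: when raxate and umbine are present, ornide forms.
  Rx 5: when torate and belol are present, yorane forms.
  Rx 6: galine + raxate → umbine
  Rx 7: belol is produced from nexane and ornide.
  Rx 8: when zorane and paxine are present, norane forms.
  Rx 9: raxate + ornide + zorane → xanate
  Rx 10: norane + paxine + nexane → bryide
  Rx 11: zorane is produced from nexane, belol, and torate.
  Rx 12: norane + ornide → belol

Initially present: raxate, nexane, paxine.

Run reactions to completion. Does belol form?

Yes

raxate present → galine forms (Rx 1).
galine and raxate present → umbine forms (Rx 6).
raxate and umbine present → ornide forms (Rx 4).
nexane and ornide present → belol forms (Rx 7).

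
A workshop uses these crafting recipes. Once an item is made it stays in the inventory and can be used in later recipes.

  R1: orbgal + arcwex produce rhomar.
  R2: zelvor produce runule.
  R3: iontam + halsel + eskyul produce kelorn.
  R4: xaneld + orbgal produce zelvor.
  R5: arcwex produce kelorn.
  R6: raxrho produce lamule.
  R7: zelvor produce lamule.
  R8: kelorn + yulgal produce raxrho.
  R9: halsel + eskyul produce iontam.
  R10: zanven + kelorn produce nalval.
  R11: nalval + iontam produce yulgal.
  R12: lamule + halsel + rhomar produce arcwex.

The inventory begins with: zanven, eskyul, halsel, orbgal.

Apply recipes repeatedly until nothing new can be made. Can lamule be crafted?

halsel + eskyul → iontam (R9).
Using R3, iontam, halsel, and eskyul make kelorn.
zanven + kelorn → nalval (R10).
Using R11, nalval and iontam make yulgal.
kelorn + yulgal → raxrho (R8).
Using R6, raxrho makes lamule.

Yes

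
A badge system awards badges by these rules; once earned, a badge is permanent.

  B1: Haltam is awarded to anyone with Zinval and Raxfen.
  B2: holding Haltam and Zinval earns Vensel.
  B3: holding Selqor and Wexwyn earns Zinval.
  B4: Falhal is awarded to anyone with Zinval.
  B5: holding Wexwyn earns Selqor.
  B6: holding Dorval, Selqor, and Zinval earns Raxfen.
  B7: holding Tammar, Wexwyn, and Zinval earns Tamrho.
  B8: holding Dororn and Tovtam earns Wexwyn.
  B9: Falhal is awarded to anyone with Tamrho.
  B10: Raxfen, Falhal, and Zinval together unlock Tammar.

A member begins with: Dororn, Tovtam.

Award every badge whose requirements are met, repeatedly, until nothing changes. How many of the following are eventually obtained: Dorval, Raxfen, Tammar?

0

No rule produces Dorval, and it is not given.
Raxfen would need Dorval, Selqor, and Zinval (B6), but Dorval is never earned.
Tammar would need Raxfen, Falhal, and Zinval (B10), but Raxfen is never earned.
None of the 3 are reached.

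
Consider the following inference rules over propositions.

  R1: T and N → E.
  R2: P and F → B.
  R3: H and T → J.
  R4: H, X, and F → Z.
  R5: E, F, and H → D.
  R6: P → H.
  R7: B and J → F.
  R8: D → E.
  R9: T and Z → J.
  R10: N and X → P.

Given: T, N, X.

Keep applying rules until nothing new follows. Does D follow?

D would need E, F, and H (R5), but F is never established.

No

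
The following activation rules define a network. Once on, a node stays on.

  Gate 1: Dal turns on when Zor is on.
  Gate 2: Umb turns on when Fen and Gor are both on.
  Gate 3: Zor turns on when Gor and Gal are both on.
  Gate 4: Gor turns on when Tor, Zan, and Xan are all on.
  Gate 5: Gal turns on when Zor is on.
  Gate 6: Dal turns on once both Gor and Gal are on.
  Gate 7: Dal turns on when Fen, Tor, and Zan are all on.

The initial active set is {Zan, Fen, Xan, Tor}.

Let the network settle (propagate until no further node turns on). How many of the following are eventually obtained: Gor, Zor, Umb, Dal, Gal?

Gate 7: Fen, Tor, and Zan on → Dal on.
Gate 4: Tor, Zan, and Xan on → Gor on.
Gate 2: Fen and Gor on → Umb on.
Gor: reached.
Zor would need Gor and Gal (Gate 3), but Gal never turns on.
Umb: reached.
Dal: reached.
Gal would need Zor (Gate 5), but Zor never turns on.
Reached: Gor, Umb, and Dal — 3 of the 5.

3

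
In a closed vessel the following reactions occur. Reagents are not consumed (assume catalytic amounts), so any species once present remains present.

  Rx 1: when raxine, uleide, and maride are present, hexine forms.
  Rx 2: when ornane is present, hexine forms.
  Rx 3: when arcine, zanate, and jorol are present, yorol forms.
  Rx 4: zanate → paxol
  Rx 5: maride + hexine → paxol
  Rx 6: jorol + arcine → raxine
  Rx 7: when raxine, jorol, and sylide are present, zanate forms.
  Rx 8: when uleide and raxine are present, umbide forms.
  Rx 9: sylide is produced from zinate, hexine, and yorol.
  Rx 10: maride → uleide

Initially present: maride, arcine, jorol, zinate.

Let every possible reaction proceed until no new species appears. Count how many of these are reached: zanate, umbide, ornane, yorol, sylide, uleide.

maride present → uleide forms (Rx 10).
jorol and arcine present → raxine forms (Rx 6).
uleide and raxine present → umbide forms (Rx 8).
zanate would need raxine, jorol, and sylide (Rx 7), but sylide never forms.
umbide: reached.
No rule produces ornane, and it is not given.
yorol would need arcine, zanate, and jorol (Rx 3), but zanate never forms.
sylide would need zinate, hexine, and yorol (Rx 9), but yorol never forms.
uleide: reached.
Reached: umbide and uleide — 2 of the 6.

2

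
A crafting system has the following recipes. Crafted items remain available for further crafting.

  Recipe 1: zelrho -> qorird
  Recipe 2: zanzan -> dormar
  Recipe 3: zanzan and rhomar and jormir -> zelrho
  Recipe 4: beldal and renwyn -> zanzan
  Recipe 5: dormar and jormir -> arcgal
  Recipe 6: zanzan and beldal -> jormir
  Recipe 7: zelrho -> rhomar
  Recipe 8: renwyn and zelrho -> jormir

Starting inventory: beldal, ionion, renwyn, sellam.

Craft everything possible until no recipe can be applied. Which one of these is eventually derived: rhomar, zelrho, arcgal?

beldal and renwyn -> zanzan (Recipe 4).
zanzan and beldal -> jormir (Recipe 6).
Using Recipe 2, zanzan makes dormar.
dormar and jormir -> arcgal (Recipe 5).
zelrho would need zanzan, rhomar, and jormir (Recipe 3), but rhomar is never obtained. rhomar would need zelrho (Recipe 7), but zelrho is never obtained.

arcgal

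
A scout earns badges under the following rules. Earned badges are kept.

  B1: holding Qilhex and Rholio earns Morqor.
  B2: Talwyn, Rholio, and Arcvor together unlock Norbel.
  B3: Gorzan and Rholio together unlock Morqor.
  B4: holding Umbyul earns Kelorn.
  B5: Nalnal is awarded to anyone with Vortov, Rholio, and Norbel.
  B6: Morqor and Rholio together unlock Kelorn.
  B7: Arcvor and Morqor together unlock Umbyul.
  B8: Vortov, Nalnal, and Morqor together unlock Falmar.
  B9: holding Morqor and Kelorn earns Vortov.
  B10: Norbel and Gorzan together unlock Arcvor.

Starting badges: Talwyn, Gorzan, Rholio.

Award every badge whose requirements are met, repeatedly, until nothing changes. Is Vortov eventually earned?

With Gorzan and Rholio, Morqor is earned (B3).
With Morqor and Rholio, Kelorn is earned (B6).
With Morqor and Kelorn, Vortov is earned (B9).

Yes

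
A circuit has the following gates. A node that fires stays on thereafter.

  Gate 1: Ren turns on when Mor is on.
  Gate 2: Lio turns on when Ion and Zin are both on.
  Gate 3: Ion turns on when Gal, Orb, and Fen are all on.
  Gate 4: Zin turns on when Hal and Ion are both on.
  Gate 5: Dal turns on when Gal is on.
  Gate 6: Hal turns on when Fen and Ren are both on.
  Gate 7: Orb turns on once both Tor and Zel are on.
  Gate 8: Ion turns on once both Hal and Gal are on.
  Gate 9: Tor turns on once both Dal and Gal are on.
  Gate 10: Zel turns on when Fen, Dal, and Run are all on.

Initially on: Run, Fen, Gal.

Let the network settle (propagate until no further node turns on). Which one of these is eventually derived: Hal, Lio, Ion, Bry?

Ion

Gate 5: Gal on → Dal on.
Gate 10: Fen, Dal, and Run on → Zel on.
Dal and Gal are on, so Tor turns on (Gate 9).
Gate 7: Tor and Zel on → Orb on.
Gal, Orb, and Fen are on, so Ion turns on (Gate 3).
No rule produces Bry, and it is not given. Hal would need Fen and Ren (Gate 6), but Ren never turns on. Lio would need Ion and Zin (Gate 2), but Zin never turns on.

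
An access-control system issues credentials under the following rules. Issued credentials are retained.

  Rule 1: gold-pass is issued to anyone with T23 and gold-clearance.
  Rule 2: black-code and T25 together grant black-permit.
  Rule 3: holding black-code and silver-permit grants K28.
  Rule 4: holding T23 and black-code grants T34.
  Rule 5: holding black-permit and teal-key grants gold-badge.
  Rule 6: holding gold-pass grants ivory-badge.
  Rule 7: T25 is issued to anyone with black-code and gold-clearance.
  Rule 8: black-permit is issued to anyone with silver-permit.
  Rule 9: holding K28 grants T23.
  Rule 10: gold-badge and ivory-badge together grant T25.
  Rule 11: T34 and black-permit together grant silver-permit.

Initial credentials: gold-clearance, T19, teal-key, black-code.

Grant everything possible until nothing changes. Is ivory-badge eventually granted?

ivory-badge would need gold-pass (Rule 6), but gold-pass is never granted.

No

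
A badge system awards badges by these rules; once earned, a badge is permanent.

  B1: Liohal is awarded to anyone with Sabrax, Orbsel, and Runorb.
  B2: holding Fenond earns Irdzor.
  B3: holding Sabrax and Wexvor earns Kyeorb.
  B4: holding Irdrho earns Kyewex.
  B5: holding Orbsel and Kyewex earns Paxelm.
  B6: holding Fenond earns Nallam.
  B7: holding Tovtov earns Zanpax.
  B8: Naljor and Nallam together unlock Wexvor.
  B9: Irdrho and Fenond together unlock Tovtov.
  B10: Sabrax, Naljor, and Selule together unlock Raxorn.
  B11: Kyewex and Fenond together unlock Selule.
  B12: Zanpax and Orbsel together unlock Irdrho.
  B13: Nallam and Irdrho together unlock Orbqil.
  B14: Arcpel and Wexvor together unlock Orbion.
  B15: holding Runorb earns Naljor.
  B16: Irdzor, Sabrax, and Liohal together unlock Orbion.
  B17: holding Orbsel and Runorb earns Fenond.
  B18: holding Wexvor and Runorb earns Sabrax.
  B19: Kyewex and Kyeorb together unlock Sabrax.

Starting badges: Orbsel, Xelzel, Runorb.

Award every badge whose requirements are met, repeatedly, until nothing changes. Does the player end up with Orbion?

Yes

With Orbsel and Runorb, Fenond is earned (B17).
With Runorb, Naljor is earned (B15).
With Fenond, Irdzor is earned (B2).
With Fenond, Nallam is earned (B6).
With Naljor and Nallam, Wexvor is earned (B8).
With Wexvor and Runorb, Sabrax is earned (B18).
With Sabrax, Orbsel, and Runorb, Liohal is earned (B1).
With Irdzor, Sabrax, and Liohal, Orbion is earned (B16).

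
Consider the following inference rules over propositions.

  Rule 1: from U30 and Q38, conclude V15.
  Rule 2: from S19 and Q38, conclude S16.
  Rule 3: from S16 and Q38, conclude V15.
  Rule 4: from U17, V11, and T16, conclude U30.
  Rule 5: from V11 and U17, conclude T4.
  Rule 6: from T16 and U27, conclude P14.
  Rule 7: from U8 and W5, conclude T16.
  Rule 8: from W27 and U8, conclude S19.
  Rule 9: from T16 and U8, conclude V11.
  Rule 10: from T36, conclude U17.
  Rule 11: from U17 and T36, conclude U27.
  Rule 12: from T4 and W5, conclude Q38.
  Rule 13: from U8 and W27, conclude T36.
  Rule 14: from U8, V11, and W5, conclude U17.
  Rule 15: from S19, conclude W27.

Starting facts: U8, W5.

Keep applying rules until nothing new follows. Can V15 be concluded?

Yes

U8 and W5 hold, so T16 follows (Rule 7).
T16 and U8 hold, so V11 follows (Rule 9).
U8, V11, and W5 hold, so U17 follows (Rule 14).
U17, V11, and T16 hold, so U30 follows (Rule 4).
From V11 and U17, Rule 5 gives T4.
T4 and W5 hold, so Q38 follows (Rule 12).
From U30 and Q38, Rule 1 gives V15.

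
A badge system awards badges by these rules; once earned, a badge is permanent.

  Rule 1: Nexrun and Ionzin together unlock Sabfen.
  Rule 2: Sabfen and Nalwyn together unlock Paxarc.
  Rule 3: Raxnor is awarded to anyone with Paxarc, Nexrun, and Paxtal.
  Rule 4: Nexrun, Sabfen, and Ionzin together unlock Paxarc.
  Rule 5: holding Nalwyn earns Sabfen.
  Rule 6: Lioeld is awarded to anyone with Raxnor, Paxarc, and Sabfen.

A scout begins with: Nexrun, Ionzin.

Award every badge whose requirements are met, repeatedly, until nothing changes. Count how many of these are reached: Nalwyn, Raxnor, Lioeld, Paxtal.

No rule produces Nalwyn, and it is not given.
Raxnor would need Paxarc, Nexrun, and Paxtal (Rule 3), but Paxtal is never earned.
Lioeld would need Raxnor, Paxarc, and Sabfen (Rule 6), but Raxnor is never earned.
No rule produces Paxtal, and it is not given.
None of the 4 are reached.

0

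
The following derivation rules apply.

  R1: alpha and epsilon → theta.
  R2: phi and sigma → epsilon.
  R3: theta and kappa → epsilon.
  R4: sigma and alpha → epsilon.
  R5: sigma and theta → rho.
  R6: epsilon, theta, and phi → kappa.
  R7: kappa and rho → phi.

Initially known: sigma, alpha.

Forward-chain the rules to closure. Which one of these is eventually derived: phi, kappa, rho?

rho

sigma and alpha hold, so epsilon follows (R4).
From alpha and epsilon, R1 gives theta.
sigma and theta hold, so rho follows (R5).
kappa would need epsilon, theta, and phi (R6), but phi is never established. phi would need kappa and rho (R7), but kappa is never established.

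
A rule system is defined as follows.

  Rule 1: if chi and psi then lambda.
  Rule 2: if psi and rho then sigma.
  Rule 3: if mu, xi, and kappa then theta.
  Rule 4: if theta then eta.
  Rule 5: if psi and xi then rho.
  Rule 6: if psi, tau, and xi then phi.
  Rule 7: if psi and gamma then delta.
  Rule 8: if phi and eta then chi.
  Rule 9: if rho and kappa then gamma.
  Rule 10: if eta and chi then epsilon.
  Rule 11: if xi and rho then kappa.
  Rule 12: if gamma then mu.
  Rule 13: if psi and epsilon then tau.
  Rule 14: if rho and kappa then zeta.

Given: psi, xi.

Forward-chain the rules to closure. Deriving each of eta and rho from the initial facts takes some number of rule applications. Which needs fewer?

rho: psi and xi hold, so rho follows (Rule 5). [1 rule application]
eta: psi and xi hold, so rho follows (Rule 5). xi and rho hold, so kappa follows (Rule 11). rho and kappa hold, so gamma follows (Rule 9). gamma holds, so mu follows (Rule 12). mu, xi, and kappa hold, so theta follows (Rule 3). theta holds, so eta follows (Rule 4). [6 rule applications]
rho needs fewer.

rho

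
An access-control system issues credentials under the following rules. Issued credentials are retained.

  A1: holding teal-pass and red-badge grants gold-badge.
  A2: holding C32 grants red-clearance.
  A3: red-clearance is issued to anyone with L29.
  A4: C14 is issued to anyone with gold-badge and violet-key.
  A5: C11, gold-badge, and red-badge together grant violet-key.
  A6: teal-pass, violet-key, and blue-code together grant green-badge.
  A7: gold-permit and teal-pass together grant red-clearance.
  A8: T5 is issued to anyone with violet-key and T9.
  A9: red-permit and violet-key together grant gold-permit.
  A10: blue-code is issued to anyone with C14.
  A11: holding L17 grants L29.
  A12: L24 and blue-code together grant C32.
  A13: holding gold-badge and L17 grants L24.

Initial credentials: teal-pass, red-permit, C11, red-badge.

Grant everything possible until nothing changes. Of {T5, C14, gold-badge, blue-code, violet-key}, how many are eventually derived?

Holding teal-pass and red-badge grants gold-badge (A1).
Holding C11, gold-badge, and red-badge grants violet-key (A5).
Holding gold-badge and violet-key grants C14 (A4).
Holding C14 grants blue-code (A10).
T5 would need violet-key and T9 (A8), but T9 is never granted.
C14: reached.
gold-badge: reached.
blue-code: reached.
violet-key: reached.
Reached: C14, gold-badge, blue-code, and violet-key — 4 of the 5.

4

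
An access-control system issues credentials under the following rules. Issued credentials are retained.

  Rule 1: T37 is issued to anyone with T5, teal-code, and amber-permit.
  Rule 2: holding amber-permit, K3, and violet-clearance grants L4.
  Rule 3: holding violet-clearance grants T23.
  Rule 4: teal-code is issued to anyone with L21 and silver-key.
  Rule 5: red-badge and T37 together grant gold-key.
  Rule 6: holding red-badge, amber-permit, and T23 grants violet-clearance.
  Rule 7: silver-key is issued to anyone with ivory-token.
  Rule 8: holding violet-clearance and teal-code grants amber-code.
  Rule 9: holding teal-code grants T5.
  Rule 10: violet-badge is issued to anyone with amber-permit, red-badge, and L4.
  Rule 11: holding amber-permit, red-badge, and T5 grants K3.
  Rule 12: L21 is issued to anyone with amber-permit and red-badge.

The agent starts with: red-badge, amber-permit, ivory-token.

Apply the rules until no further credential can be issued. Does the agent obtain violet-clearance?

violet-clearance would need red-badge, amber-permit, and T23 (Rule 6), but T23 is never granted.

No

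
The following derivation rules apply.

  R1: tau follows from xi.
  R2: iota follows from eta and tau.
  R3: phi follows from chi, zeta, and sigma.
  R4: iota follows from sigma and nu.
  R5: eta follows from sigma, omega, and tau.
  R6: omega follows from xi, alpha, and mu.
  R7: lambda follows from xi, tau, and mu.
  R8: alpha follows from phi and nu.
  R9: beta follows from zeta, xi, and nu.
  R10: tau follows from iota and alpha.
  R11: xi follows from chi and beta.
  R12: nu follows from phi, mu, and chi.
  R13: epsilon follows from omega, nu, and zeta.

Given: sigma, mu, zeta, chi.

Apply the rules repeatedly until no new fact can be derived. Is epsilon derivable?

No

epsilon would need omega, nu, and zeta (R13), but omega is never established.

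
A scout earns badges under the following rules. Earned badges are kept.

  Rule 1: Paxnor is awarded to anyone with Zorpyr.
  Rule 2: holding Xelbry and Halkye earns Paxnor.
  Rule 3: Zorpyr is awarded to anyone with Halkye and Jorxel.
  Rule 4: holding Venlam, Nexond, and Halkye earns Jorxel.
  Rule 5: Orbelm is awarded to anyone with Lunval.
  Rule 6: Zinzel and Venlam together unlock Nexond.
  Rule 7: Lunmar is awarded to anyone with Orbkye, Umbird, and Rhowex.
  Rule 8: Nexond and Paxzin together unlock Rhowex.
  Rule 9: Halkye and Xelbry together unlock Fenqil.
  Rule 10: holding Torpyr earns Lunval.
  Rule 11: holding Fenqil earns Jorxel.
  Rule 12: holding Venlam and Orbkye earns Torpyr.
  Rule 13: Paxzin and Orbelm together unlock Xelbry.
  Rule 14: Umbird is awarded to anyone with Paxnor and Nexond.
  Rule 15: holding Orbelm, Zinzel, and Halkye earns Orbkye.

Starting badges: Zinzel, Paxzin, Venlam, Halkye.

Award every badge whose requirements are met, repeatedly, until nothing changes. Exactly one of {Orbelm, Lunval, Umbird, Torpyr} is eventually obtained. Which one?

With Zinzel and Venlam, Nexond is earned (Rule 6).
With Venlam, Nexond, and Halkye, Jorxel is earned (Rule 4).
With Halkye and Jorxel, Zorpyr is earned (Rule 3).
With Zorpyr, Paxnor is earned (Rule 1).
With Paxnor and Nexond, Umbird is earned (Rule 14).
Torpyr would need Venlam and Orbkye (Rule 12), but Orbkye is never earned. Lunval would need Torpyr (Rule 10), but Torpyr is never earned. Orbelm would need Lunval (Rule 5), but Lunval is never earned.

Umbird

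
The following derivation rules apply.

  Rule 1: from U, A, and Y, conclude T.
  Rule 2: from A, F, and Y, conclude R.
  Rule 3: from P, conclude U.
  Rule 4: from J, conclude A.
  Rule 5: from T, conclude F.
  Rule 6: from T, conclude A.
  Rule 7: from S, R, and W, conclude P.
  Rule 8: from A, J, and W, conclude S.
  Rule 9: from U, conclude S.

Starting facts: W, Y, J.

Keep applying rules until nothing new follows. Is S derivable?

J holds, so A follows (Rule 4).
A, J, and W hold, so S follows (Rule 8).

Yes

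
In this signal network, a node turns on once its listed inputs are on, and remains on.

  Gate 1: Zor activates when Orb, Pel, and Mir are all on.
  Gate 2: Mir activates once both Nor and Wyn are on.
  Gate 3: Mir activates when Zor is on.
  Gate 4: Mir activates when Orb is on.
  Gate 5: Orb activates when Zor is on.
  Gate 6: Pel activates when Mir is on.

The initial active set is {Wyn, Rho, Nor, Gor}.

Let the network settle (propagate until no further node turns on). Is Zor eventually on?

No

Zor would need Orb, Pel, and Mir (Gate 1), but Orb never turns on.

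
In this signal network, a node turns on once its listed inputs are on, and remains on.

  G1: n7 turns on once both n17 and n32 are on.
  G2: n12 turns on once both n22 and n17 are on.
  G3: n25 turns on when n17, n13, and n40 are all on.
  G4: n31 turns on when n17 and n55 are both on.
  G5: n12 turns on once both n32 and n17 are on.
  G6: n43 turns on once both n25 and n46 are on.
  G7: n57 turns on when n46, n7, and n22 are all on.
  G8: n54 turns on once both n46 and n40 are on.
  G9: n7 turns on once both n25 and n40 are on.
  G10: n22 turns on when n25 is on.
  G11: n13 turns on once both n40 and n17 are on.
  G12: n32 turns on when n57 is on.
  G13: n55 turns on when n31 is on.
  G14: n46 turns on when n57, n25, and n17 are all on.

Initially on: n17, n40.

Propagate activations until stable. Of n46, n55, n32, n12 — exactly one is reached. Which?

n40 and n17 are on, so n13 turns on (G11).
n17, n13, and n40 are on, so n25 turns on (G3).
n25 is on, so n22 turns on (G10).
n22 and n17 are on, so n12 turns on (G2).
n32 would need n57 (G12), but n57 never turns on. n55 would need n31 (G13), but n31 never turns on. n46 would need n57, n25, and n17 (G14), but n57 never turns on.

n12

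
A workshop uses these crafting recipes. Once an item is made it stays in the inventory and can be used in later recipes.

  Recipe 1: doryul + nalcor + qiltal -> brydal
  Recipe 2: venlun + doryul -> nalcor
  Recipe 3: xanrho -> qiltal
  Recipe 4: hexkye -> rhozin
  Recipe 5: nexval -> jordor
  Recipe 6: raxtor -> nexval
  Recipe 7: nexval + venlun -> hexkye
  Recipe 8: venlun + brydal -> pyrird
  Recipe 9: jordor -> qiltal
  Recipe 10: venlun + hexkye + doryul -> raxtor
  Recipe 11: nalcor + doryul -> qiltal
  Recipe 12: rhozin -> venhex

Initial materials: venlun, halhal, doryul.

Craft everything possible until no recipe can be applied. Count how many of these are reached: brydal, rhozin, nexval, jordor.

1

Using Recipe 2, venlun and doryul make nalcor.
nalcor + doryul -> qiltal (Recipe 11).
doryul + nalcor + qiltal -> brydal (Recipe 1).
brydal: reached.
rhozin would need hexkye (Recipe 4), but hexkye is never obtained.
nexval would need raxtor (Recipe 6), but raxtor is never obtained.
jordor would need nexval (Recipe 5), but nexval is never obtained.
Reached: brydal — 1 of the 4.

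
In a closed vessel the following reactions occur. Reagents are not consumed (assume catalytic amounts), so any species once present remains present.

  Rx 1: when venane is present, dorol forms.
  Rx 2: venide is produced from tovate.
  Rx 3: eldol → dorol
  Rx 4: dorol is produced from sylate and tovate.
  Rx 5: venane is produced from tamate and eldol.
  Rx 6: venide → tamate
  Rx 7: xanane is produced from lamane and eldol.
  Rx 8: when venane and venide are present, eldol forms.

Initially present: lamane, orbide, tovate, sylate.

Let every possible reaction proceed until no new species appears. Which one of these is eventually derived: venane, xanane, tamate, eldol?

tamate

tovate present → venide forms (Rx 2).
venide present → tamate forms (Rx 6).
eldol would need venane and venide (Rx 8), but venane never forms. xanane would need lamane and eldol (Rx 7), but eldol never forms. venane would need tamate and eldol (Rx 5), but eldol never forms.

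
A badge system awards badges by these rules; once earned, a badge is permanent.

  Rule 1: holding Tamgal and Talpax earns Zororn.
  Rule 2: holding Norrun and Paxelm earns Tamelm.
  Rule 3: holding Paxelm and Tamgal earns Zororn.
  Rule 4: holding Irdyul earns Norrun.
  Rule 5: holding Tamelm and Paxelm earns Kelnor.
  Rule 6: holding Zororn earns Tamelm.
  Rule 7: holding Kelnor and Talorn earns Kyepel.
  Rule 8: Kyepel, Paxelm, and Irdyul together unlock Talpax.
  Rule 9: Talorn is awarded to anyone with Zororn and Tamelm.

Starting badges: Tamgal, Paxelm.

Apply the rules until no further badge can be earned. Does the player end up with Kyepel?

With Paxelm and Tamgal, Zororn is earned (Rule 3).
With Zororn, Tamelm is earned (Rule 6).
With Zororn and Tamelm, Talorn is earned (Rule 9).
With Tamelm and Paxelm, Kelnor is earned (Rule 5).
With Kelnor and Talorn, Kyepel is earned (Rule 7).

Yes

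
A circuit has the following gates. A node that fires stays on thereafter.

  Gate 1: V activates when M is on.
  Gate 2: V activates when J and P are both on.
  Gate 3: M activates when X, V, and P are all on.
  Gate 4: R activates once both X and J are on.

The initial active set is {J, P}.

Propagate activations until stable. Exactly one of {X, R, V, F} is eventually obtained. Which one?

Gate 2: J and P on → V on.
No rule produces X, and it is not given. R would need X and J (Gate 4), but X never turns on. No rule produces F, and it is not given.

V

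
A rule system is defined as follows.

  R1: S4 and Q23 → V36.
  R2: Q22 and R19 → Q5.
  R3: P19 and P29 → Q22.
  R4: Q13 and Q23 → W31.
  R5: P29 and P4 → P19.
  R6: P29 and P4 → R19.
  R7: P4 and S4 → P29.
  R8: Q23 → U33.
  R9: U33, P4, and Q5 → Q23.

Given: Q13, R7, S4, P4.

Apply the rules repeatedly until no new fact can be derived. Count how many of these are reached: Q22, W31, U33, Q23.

1

From P4 and S4, R7 gives P29.
P29 and P4 hold, so P19 follows (R5).
From P19 and P29, R3 gives Q22.
Q22: reached.
W31 would need Q13 and Q23 (R4), but Q23 is never established.
U33 would need Q23 (R8), but Q23 is never established.
Q23 would need U33, P4, and Q5 (R9), but U33 is never established.
Reached: Q22 — 1 of the 4.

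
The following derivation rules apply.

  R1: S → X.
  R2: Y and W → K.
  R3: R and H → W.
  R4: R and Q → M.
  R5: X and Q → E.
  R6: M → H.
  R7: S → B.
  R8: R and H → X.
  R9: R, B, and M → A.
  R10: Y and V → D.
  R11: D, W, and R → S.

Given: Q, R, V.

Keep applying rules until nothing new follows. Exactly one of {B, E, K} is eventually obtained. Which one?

E

R and Q hold, so M follows (R4).
From M, R6 gives H.
R and H hold, so X follows (R8).
X and Q hold, so E follows (R5).
B would need S (R7), but S is never established. K would need Y and W (R2), but Y is never established.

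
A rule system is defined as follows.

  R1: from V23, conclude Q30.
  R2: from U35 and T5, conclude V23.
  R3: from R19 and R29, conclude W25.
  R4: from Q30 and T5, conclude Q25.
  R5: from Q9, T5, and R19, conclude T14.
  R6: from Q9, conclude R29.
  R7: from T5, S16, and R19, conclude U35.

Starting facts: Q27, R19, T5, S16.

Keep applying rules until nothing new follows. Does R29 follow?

No

R29 would need Q9 (R6), but Q9 is never established.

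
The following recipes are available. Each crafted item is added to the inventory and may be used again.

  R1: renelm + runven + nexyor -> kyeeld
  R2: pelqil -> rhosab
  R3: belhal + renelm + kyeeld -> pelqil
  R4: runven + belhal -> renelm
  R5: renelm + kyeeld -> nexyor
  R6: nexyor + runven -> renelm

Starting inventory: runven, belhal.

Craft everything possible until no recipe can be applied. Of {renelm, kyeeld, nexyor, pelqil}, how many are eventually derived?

1

Using R4, runven and belhal make renelm.
renelm: reached.
kyeeld would need renelm, runven, and nexyor (R1), but nexyor is never obtained.
nexyor would need renelm and kyeeld (R5), but kyeeld is never obtained.
pelqil would need belhal, renelm, and kyeeld (R3), but kyeeld is never obtained.
Reached: renelm — 1 of the 4.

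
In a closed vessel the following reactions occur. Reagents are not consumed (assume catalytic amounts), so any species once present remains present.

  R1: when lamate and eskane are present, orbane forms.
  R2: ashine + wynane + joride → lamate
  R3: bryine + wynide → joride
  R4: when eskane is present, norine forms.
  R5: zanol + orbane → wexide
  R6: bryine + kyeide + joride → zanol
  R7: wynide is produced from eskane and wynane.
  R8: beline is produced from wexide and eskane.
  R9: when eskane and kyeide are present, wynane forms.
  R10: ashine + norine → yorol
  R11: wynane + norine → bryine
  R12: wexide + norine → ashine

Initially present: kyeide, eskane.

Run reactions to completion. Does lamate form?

No

lamate would need ashine, wynane, and joride (R2), but ashine never forms.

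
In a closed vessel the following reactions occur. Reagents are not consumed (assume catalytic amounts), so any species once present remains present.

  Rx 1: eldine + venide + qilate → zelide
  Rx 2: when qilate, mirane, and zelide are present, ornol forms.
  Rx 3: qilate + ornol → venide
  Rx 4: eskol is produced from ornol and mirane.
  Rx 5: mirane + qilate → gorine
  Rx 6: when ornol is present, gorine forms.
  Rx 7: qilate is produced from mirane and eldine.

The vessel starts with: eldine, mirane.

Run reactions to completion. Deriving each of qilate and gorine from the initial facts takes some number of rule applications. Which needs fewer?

qilate: mirane and eldine present → qilate forms (Rx 7). [1 rule application]
gorine: mirane and eldine present → qilate forms (Rx 7). mirane and qilate present → gorine forms (Rx 5). [2 rule applications]
qilate needs fewer.

qilate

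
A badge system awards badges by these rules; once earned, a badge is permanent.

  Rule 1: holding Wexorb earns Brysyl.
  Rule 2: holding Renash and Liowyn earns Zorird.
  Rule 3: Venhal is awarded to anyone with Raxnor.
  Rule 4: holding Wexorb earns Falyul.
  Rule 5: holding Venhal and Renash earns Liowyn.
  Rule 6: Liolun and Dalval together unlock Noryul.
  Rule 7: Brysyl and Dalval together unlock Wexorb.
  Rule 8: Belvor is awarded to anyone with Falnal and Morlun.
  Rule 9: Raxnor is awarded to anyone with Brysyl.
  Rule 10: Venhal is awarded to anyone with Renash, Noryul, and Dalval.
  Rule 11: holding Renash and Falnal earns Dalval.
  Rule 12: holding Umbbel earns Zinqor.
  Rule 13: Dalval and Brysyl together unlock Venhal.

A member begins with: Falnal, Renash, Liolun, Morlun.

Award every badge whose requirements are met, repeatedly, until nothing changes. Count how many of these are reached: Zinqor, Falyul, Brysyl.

Zinqor would need Umbbel (Rule 12), but Umbbel is never earned.
Falyul would need Wexorb (Rule 4), but Wexorb is never earned.
Brysyl would need Wexorb (Rule 1), but Wexorb is never earned.
None of the 3 are reached.

0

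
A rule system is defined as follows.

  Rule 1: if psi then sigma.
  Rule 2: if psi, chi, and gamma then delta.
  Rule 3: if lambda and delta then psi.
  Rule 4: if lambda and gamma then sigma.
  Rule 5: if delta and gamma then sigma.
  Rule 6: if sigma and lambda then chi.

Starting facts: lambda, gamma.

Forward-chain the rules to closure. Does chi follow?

From lambda and gamma, Rule 4 gives sigma.
From sigma and lambda, Rule 6 gives chi.

Yes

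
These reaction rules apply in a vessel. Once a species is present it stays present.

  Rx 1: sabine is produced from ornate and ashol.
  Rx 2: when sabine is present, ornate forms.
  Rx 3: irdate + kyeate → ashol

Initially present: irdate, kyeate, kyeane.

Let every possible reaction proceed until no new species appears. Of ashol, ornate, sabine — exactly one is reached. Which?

irdate and kyeate present → ashol forms (Rx 3).
sabine would need ornate and ashol (Rx 1), but ornate never forms. ornate would need sabine (Rx 2), but sabine never forms.

ashol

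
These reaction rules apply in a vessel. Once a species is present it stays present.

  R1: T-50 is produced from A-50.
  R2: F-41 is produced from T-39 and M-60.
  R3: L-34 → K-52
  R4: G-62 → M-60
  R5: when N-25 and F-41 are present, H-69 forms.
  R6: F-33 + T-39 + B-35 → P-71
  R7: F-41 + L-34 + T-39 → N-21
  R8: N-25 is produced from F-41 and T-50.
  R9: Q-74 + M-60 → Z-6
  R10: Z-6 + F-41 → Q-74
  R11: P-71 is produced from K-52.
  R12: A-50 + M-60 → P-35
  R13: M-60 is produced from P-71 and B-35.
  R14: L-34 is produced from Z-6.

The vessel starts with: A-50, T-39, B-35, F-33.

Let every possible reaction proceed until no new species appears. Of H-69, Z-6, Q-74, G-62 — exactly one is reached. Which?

H-69

F-33, T-39, and B-35 present → P-71 forms (R6).
A-50 present → T-50 forms (R1).
P-71 and B-35 present → M-60 forms (R13).
T-39 and M-60 present → F-41 forms (R2).
F-41 and T-50 present → N-25 forms (R8).
N-25 and F-41 present → H-69 forms (R5).
Q-74 would need Z-6 and F-41 (R10), but Z-6 never forms. Z-6 would need Q-74 and M-60 (R9), but Q-74 never forms. No rule produces G-62, and it is not given.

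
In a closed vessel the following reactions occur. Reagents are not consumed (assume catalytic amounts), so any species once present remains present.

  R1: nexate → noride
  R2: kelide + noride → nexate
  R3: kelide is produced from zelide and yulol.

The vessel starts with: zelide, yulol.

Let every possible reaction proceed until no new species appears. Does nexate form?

nexate would need kelide and noride (R2), but noride never forms.

No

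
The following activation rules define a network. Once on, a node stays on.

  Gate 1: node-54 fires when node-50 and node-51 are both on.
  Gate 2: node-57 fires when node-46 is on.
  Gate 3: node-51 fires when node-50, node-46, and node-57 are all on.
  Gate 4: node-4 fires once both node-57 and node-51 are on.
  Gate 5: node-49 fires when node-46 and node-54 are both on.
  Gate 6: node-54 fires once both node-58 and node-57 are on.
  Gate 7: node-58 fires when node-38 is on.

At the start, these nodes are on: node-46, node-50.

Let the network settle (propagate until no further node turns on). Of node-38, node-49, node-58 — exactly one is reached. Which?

node-49

Gate 2: node-46 on → node-57 on.
Gate 3: node-50, node-46, and node-57 on → node-51 on.
Gate 1: node-50 and node-51 on → node-54 on.
node-46 and node-54 are on, so node-49 fires (Gate 5).
node-58 would need node-38 (Gate 7), but node-38 never turns on. No rule produces node-38, and it is not given.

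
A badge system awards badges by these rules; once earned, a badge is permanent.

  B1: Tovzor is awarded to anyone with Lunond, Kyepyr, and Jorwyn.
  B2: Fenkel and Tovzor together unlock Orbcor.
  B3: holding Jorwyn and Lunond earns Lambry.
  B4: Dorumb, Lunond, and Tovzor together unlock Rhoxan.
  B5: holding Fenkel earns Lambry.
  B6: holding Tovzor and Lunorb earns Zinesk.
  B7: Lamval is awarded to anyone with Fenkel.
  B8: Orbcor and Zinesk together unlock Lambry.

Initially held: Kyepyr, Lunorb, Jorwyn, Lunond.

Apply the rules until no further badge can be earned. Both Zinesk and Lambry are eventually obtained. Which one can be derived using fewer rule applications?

Lambry: With Jorwyn and Lunond, Lambry is earned (B3). [1 rule application]
Zinesk: With Lunond, Kyepyr, and Jorwyn, Tovzor is earned (B1). With Tovzor and Lunorb, Zinesk is earned (B6). [2 rule applications]
Lambry needs fewer.

Lambry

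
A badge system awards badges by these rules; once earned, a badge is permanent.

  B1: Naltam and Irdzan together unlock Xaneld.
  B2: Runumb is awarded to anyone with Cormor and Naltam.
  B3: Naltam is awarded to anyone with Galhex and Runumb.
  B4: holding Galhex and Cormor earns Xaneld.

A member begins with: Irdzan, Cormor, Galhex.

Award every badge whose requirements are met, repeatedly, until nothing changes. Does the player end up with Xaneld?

With Galhex and Cormor, Xaneld is earned (B4).

Yes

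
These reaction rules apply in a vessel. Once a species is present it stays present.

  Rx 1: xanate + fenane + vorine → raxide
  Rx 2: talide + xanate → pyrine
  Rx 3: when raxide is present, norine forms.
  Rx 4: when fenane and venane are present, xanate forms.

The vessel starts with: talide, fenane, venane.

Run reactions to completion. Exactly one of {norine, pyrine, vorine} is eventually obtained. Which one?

pyrine

fenane and venane present → xanate forms (Rx 4).
talide and xanate present → pyrine forms (Rx 2).
norine would need raxide (Rx 3), but raxide never forms. No rule produces vorine, and it is not given.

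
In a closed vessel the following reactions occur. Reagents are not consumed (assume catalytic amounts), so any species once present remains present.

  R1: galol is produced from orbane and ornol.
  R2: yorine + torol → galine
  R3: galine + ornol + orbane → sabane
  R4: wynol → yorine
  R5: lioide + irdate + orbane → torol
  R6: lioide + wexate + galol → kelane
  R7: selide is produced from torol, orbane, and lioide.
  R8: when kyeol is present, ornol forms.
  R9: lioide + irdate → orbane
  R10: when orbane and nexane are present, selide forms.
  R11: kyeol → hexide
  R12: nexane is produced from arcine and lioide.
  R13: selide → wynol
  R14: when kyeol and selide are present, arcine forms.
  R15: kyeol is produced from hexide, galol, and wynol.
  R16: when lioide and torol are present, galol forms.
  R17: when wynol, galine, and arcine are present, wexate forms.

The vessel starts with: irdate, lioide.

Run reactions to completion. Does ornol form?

No

ornol would need kyeol (R8), but kyeol never forms.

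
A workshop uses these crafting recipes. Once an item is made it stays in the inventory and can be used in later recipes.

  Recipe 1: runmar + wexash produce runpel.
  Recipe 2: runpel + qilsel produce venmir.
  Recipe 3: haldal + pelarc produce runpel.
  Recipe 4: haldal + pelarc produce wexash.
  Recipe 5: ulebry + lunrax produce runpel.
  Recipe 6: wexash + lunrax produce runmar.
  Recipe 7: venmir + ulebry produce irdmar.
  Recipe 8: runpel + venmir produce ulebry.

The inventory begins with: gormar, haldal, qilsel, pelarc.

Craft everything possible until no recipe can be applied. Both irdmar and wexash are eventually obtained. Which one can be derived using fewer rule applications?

wexash

wexash: haldal + pelarc → wexash (Recipe 4). [1 rule application]
irdmar: haldal + pelarc → runpel (Recipe 3). Using Recipe 2, runpel and qilsel make venmir. runpel + venmir → ulebry (Recipe 8). venmir + ulebry → irdmar (Recipe 7). [4 rule applications]
wexash needs fewer.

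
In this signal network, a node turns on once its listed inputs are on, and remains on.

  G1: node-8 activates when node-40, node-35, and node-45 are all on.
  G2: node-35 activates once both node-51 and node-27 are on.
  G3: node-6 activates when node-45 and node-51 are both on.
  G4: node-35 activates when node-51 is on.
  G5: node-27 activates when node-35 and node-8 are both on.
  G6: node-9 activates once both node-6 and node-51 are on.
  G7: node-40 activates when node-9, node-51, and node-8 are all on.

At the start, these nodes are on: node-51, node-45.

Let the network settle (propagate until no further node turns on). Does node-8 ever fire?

No

node-8 would need node-40, node-35, and node-45 (G1), but node-40 never turns on.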